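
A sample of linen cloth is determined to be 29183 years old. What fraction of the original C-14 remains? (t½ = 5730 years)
N/N₀ = (1/2)^(t/t½) = 0.0293 = 2.93%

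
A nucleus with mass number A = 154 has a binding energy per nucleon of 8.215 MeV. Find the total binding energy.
B.E. = 8.215 × 154 = 1265 MeV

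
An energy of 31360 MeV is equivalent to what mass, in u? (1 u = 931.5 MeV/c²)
m = E/c² = 33.67 u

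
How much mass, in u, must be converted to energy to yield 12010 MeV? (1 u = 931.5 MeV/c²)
m = E/c² = 12.89 u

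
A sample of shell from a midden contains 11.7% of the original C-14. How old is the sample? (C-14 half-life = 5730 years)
Age = t½ × log₂(1/ratio) = 17740 years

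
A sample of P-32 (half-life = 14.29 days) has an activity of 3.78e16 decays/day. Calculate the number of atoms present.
N = A/λ = 7.793e17 atoms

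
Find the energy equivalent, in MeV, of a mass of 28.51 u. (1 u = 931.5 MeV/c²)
E = mc² = 26560 MeV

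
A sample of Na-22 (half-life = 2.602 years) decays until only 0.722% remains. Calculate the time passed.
t = t½ × log₂(N₀/N) = 18.51 years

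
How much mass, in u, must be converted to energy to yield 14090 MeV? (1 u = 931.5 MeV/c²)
m = E/c² = 15.13 u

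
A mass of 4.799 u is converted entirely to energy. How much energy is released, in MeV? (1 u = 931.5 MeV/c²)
E = mc² = 4470 MeV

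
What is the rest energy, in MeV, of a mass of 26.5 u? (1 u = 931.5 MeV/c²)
E = mc² = 24680 MeV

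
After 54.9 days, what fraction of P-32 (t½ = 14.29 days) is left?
N/N₀ = (1/2)^(t/t½) = 0.06974 = 6.97%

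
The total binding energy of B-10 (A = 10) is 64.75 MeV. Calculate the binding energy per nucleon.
B.E./A = 64.75/10 = 6.475 MeV/nucleon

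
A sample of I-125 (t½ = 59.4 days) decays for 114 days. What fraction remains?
N/N₀ = (1/2)^(t/t½) = 0.2644 = 26.4%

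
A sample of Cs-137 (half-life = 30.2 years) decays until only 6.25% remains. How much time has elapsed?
t = t½ × log₂(N₀/N) = 120.8 years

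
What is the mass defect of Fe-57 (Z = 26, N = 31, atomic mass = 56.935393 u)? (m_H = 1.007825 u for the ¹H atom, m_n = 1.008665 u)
Δm = Z·m_H + N·m_n − M = 0.5367 u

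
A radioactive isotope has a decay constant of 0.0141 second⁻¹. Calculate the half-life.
t½ = ln(2)/λ = 49.16 seconds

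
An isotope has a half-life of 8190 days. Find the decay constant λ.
λ = ln(2)/t½ = 8.463e-5 day⁻¹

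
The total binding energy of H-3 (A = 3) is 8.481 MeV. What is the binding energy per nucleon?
B.E./A = 8.481/3 = 2.827 MeV/nucleon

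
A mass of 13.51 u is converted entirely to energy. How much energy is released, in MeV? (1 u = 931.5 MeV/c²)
E = mc² = 12580 MeV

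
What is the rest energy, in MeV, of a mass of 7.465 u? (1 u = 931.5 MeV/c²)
E = mc² = 6954 MeV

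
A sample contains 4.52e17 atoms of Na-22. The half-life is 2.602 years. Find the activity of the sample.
A = λN = 1.204e17 decays/year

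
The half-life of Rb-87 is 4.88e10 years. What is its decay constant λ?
λ = ln(2)/t½ = 1.42e-11 year⁻¹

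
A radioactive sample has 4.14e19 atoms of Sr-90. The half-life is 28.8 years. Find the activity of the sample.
A = λN = 9.964e17 decays/year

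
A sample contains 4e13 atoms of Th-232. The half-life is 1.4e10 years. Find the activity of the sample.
A = λN = 1980 decays/year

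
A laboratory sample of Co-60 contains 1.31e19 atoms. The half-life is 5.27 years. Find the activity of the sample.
A = λN = 1.723e18 decays/year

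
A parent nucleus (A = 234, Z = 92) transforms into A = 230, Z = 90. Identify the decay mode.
ΔA = -4, ΔZ = -2 ⇒ alpha decay (α)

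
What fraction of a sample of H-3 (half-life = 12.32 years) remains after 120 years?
N/N₀ = (1/2)^(t/t½) = 0.001169 = 0.117%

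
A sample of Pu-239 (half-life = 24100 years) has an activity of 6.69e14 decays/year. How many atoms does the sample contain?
N = A/λ = 2.326e19 atoms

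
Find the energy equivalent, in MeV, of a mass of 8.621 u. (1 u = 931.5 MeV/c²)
E = mc² = 8030 MeV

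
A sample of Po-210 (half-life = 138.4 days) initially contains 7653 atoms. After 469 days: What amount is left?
N = N₀(1/2)^(t/t½) = 730.7 atoms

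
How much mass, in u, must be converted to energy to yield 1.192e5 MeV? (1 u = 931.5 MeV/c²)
m = E/c² = 128 u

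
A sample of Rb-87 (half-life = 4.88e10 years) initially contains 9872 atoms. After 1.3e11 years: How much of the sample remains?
N = N₀(1/2)^(t/t½) = 1558 atoms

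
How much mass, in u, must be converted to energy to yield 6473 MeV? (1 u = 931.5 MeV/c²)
m = E/c² = 6.949 u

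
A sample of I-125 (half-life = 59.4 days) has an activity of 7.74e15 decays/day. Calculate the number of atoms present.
N = A/λ = 6.633e17 atoms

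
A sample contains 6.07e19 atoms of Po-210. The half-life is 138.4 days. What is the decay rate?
A = λN = 3.04e17 decays/day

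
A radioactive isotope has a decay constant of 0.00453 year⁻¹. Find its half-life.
t½ = ln(2)/λ = 153 years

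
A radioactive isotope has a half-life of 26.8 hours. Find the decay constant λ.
λ = ln(2)/t½ = 0.02586 hour⁻¹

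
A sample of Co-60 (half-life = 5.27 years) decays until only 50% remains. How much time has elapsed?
t = t½ × log₂(N₀/N) = 5.27 years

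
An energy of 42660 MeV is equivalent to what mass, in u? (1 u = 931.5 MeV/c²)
m = E/c² = 45.8 u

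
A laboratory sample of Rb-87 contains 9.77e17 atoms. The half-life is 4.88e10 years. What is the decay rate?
A = λN = 1.388e7 decays/year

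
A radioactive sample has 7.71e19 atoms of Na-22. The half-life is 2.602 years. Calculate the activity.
A = λN = 2.054e19 decays/year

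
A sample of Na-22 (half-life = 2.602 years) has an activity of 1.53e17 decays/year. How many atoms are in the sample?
N = A/λ = 5.743e17 atoms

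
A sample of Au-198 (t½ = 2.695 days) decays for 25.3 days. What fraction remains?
N/N₀ = (1/2)^(t/t½) = 0.001493 = 0.149%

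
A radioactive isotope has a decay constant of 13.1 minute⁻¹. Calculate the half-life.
t½ = ln(2)/λ = 0.05291 minutes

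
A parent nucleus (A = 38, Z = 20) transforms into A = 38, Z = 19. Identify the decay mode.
ΔA = 0, ΔZ = -1 ⇒ beta-plus decay (β⁺) or electron capture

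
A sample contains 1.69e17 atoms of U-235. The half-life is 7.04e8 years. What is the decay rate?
A = λN = 1.664e8 decays/year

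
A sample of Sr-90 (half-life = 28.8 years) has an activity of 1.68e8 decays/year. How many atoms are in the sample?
N = A/λ = 6.98e9 atoms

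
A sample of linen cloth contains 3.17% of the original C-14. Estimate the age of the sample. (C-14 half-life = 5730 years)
Age = t½ × log₂(1/ratio) = 28530 years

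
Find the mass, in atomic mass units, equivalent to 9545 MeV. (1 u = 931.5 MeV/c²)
m = E/c² = 10.25 u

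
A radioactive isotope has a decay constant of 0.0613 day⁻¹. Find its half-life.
t½ = ln(2)/λ = 11.31 days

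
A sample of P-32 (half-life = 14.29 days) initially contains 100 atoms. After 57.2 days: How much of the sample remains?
N = N₀(1/2)^(t/t½) = 6.238 atoms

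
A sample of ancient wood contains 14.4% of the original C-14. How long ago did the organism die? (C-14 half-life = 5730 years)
Age = t½ × log₂(1/ratio) = 16020 years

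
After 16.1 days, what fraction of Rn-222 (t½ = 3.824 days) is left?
N/N₀ = (1/2)^(t/t½) = 0.05402 = 5.4%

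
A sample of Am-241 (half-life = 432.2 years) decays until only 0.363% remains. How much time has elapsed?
t = t½ × log₂(N₀/N) = 3503 years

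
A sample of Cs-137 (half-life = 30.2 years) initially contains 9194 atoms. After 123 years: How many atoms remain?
N = N₀(1/2)^(t/t½) = 546.3 atoms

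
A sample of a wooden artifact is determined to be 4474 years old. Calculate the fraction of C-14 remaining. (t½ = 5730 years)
N/N₀ = (1/2)^(t/t½) = 0.582 = 58.2%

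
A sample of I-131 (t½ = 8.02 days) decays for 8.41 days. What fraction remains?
N/N₀ = (1/2)^(t/t½) = 0.4834 = 48.3%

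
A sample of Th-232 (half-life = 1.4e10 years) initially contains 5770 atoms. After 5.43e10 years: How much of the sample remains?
N = N₀(1/2)^(t/t½) = 392.3 atoms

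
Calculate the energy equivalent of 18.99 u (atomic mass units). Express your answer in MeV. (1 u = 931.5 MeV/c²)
E = mc² = 17690 MeV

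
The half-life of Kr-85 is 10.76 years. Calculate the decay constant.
λ = ln(2)/t½ = 0.06442 year⁻¹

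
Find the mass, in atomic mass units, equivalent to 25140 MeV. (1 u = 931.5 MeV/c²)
m = E/c² = 26.99 u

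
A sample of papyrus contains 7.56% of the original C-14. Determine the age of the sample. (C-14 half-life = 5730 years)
Age = t½ × log₂(1/ratio) = 21350 years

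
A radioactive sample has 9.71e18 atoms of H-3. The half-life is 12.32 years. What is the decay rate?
A = λN = 5.463e17 decays/year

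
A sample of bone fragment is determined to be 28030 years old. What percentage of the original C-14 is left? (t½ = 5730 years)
N/N₀ = (1/2)^(t/t½) = 0.03368 = 3.37%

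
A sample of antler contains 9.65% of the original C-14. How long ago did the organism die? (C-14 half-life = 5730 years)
Age = t½ × log₂(1/ratio) = 19330 years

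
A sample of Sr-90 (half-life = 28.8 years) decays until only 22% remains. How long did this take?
t = t½ × log₂(N₀/N) = 62.91 years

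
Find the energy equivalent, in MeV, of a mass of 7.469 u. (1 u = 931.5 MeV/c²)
E = mc² = 6957 MeV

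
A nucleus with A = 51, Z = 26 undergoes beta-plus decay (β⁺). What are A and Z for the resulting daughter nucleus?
Daughter: A = 51, Z = 25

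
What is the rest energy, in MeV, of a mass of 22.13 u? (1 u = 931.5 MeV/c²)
E = mc² = 20610 MeV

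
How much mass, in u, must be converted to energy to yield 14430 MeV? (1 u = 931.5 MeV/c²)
m = E/c² = 15.49 u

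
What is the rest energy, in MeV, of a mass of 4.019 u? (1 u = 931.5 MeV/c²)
E = mc² = 3744 MeV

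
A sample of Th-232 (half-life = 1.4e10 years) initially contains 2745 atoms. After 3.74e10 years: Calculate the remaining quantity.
N = N₀(1/2)^(t/t½) = 430.9 atoms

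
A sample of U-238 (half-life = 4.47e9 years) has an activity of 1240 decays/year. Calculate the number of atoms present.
N = A/λ = 7.997e12 atoms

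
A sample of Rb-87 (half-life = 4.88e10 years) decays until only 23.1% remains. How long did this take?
t = t½ × log₂(N₀/N) = 1.032e11 years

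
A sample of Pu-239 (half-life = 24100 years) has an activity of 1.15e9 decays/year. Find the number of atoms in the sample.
N = A/λ = 3.998e13 atoms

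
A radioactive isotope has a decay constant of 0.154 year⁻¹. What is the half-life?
t½ = ln(2)/λ = 4.501 years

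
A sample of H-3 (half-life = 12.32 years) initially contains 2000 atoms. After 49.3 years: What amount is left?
N = N₀(1/2)^(t/t½) = 124.9 atoms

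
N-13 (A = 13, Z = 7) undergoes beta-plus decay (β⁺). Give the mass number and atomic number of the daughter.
Daughter: A = 13, Z = 6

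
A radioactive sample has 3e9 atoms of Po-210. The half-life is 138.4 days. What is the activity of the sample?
A = λN = 1.502e7 decays/day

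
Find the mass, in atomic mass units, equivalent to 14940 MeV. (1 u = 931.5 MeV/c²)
m = E/c² = 16.04 u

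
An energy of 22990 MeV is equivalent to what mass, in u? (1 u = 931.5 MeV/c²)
m = E/c² = 24.68 u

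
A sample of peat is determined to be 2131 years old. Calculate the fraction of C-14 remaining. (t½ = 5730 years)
N/N₀ = (1/2)^(t/t½) = 0.7728 = 77.3%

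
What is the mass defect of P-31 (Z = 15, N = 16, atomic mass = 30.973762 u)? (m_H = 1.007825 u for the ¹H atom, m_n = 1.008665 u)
Δm = Z·m_H + N·m_n − M = 0.2823 u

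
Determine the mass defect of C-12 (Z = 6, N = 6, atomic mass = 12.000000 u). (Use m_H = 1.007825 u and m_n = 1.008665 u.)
Δm = Z·m_H + N·m_n − M = 0.09894 u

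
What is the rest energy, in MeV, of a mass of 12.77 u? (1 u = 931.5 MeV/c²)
E = mc² = 11900 MeV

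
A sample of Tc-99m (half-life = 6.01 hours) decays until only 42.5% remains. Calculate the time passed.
t = t½ × log₂(N₀/N) = 7.419 hours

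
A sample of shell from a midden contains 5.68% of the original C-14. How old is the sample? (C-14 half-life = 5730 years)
Age = t½ × log₂(1/ratio) = 23710 years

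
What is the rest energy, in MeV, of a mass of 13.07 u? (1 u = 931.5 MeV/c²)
E = mc² = 12170 MeV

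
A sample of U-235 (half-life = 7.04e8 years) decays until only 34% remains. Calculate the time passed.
t = t½ × log₂(N₀/N) = 1.096e9 years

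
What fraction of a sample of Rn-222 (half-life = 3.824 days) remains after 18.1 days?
N/N₀ = (1/2)^(t/t½) = 0.0376 = 3.76%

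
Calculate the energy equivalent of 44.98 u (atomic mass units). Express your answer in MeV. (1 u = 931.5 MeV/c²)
E = mc² = 41900 MeV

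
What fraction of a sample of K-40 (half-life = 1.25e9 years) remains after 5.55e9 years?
N/N₀ = (1/2)^(t/t½) = 0.04607 = 4.61%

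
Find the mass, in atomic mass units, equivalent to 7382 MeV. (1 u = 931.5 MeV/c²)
m = E/c² = 7.925 u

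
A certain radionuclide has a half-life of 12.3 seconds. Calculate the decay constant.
λ = ln(2)/t½ = 0.05635 second⁻¹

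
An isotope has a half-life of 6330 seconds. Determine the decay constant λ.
λ = ln(2)/t½ = 1.095e-4 second⁻¹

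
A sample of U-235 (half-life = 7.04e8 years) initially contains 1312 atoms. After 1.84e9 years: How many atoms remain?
N = N₀(1/2)^(t/t½) = 214.4 atoms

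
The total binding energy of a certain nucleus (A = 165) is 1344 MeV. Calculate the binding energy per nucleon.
B.E./A = 1344/165 = 8.145 MeV/nucleon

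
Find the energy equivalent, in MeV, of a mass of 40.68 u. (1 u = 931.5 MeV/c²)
E = mc² = 37890 MeV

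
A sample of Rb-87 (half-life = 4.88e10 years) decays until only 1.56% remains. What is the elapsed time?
t = t½ × log₂(N₀/N) = 2.929e11 years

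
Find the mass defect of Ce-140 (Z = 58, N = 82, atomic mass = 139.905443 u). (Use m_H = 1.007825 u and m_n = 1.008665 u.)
Δm = Z·m_H + N·m_n − M = 1.259 u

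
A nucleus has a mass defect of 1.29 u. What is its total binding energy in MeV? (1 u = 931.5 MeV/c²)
B.E. = Δm × 931.5 = 1202 MeV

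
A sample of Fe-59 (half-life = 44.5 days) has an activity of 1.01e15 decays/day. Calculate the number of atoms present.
N = A/λ = 6.484e16 atoms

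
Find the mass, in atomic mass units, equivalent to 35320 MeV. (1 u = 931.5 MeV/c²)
m = E/c² = 37.92 u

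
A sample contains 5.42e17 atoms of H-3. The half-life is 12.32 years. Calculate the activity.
A = λN = 3.049e16 decays/year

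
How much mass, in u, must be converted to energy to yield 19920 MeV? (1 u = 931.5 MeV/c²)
m = E/c² = 21.38 u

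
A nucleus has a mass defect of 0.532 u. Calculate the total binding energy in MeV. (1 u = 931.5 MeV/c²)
B.E. = Δm × 931.5 = 495.6 MeV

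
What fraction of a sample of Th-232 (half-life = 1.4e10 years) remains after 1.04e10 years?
N/N₀ = (1/2)^(t/t½) = 0.5976 = 59.8%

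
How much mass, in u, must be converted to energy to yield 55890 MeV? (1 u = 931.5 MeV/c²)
m = E/c² = 60 u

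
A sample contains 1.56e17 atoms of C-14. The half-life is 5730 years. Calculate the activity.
A = λN = 1.887e13 decays/year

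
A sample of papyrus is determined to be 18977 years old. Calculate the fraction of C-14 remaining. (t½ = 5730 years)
N/N₀ = (1/2)^(t/t½) = 0.1007 = 10.1%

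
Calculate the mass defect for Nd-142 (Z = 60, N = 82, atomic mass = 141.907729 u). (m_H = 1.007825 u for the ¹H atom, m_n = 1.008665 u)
Δm = Z·m_H + N·m_n − M = 1.272 u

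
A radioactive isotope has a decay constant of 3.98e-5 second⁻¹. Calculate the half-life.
t½ = ln(2)/λ = 17420 seconds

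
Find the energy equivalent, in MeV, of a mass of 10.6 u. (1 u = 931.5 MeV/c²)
E = mc² = 9874 MeV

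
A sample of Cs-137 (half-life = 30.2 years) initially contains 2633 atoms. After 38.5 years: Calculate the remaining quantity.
N = N₀(1/2)^(t/t½) = 1088 atoms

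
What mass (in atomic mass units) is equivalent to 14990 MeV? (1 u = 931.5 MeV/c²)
m = E/c² = 16.09 u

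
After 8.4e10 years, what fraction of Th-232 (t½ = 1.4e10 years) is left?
N/N₀ = (1/2)^(t/t½) = 0.01562 = 1.56%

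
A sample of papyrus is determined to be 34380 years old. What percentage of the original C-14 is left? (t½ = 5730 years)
N/N₀ = (1/2)^(t/t½) = 0.01562 = 1.56%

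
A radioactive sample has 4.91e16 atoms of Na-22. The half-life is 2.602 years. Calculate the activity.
A = λN = 1.308e16 decays/year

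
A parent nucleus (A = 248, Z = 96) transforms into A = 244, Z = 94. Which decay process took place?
ΔA = -4, ΔZ = -2 ⇒ alpha decay (α)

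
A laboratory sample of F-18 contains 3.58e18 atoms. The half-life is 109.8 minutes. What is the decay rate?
A = λN = 2.26e16 decays/minute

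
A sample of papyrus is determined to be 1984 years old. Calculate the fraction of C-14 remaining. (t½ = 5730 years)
N/N₀ = (1/2)^(t/t½) = 0.7866 = 78.7%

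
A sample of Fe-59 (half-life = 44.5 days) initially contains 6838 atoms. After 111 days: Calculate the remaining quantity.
N = N₀(1/2)^(t/t½) = 1214 atoms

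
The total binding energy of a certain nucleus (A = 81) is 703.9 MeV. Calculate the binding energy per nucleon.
B.E./A = 703.9/81 = 8.69 MeV/nucleon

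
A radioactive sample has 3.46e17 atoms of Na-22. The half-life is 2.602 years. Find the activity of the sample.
A = λN = 9.217e16 decays/year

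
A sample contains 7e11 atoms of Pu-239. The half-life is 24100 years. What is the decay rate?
A = λN = 2.013e7 decays/year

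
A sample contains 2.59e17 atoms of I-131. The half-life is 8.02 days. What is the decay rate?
A = λN = 2.238e16 decays/day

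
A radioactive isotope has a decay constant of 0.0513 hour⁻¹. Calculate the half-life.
t½ = ln(2)/λ = 13.51 hours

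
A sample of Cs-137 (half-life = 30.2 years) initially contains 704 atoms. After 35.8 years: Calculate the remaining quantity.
N = N₀(1/2)^(t/t½) = 309.5 atoms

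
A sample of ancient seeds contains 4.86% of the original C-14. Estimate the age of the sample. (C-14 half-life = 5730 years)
Age = t½ × log₂(1/ratio) = 25000 years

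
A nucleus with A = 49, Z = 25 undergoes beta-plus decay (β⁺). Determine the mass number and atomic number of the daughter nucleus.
Daughter: A = 49, Z = 24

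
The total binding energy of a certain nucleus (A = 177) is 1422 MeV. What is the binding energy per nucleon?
B.E./A = 1422/177 = 8.034 MeV/nucleon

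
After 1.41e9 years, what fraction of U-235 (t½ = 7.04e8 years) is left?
N/N₀ = (1/2)^(t/t½) = 0.2495 = 25%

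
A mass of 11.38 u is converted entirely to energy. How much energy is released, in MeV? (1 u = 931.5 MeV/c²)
E = mc² = 10600 MeV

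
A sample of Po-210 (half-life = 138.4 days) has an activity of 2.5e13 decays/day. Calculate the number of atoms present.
N = A/λ = 4.992e15 atoms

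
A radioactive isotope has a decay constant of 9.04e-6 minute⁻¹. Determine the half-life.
t½ = ln(2)/λ = 76680 minutes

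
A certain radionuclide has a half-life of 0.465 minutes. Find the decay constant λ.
λ = ln(2)/t½ = 1.491 minute⁻¹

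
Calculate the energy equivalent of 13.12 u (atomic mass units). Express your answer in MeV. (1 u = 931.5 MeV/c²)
E = mc² = 12220 MeV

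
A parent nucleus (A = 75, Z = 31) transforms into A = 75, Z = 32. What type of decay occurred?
ΔA = 0, ΔZ = +1 ⇒ beta-minus decay (β⁻)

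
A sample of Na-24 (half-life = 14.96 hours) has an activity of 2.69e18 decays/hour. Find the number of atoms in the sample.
N = A/λ = 5.806e19 atoms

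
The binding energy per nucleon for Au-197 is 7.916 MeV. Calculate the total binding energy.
B.E. = 7.916 × 197 = 1559 MeV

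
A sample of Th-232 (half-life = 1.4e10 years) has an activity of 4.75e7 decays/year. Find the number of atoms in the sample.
N = A/λ = 9.594e17 atoms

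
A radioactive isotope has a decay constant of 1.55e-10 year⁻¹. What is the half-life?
t½ = ln(2)/λ = 4.472e9 years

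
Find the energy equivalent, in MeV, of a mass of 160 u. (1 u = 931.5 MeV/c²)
E = mc² = 1.49e5 MeV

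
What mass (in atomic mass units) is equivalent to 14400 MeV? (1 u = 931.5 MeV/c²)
m = E/c² = 15.46 u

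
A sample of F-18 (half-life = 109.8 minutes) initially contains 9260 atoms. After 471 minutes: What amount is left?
N = N₀(1/2)^(t/t½) = 473.5 atoms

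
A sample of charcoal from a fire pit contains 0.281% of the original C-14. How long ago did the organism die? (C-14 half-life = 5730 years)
Age = t½ × log₂(1/ratio) = 48560 years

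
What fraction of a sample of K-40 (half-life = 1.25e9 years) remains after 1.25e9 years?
N/N₀ = (1/2)^(t/t½) = 0.5 = 50%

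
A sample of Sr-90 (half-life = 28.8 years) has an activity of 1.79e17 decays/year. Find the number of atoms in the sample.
N = A/λ = 7.437e18 atoms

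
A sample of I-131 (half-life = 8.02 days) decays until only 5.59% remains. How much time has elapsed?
t = t½ × log₂(N₀/N) = 33.37 days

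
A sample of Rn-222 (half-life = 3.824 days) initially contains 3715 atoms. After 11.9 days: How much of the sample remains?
N = N₀(1/2)^(t/t½) = 429.7 atoms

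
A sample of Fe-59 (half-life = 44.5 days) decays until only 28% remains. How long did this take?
t = t½ × log₂(N₀/N) = 81.72 days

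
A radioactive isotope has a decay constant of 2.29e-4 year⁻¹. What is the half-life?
t½ = ln(2)/λ = 3027 years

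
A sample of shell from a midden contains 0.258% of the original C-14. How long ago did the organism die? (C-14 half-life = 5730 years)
Age = t½ × log₂(1/ratio) = 49270 years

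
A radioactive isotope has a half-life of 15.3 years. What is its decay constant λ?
λ = ln(2)/t½ = 0.0453 year⁻¹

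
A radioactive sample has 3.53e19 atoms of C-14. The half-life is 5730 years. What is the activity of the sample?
A = λN = 4.27e15 decays/year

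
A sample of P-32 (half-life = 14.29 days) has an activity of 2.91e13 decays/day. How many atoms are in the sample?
N = A/λ = 5.999e14 atoms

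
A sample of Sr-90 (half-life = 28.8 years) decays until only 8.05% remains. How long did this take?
t = t½ × log₂(N₀/N) = 104.7 years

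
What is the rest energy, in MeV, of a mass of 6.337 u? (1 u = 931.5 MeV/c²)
E = mc² = 5903 MeV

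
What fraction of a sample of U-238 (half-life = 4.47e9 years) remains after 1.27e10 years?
N/N₀ = (1/2)^(t/t½) = 0.1395 = 14%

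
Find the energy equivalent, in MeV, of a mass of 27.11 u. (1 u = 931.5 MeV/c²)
E = mc² = 25250 MeV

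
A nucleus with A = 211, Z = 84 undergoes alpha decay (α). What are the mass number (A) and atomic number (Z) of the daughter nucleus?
Daughter: A = 207, Z = 82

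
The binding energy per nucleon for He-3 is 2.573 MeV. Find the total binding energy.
B.E. = 2.573 × 3 = 7.719 MeV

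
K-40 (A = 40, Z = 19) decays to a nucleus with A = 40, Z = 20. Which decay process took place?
ΔA = 0, ΔZ = +1 ⇒ beta-minus decay (β⁻)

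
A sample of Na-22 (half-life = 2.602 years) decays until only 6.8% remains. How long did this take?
t = t½ × log₂(N₀/N) = 10.09 years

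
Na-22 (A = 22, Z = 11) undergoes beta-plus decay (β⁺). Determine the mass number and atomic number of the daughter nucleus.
Daughter: A = 22, Z = 10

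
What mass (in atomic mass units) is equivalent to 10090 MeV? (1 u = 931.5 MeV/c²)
m = E/c² = 10.83 u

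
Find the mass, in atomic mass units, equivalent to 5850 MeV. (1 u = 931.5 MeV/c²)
m = E/c² = 6.28 u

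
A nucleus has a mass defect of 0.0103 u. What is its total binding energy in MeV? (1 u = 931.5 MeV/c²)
B.E. = Δm × 931.5 = 9.594 MeV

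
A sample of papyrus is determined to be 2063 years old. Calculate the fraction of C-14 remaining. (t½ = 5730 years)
N/N₀ = (1/2)^(t/t½) = 0.7791 = 77.9%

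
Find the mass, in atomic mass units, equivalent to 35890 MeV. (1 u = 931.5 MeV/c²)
m = E/c² = 38.53 u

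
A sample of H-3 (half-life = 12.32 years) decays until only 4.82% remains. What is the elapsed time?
t = t½ × log₂(N₀/N) = 53.9 years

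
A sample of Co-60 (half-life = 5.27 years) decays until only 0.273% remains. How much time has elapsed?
t = t½ × log₂(N₀/N) = 44.88 years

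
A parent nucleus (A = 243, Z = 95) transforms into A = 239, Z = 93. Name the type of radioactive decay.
ΔA = -4, ΔZ = -2 ⇒ alpha decay (α)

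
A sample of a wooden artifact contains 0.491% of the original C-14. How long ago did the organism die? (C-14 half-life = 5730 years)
Age = t½ × log₂(1/ratio) = 43950 years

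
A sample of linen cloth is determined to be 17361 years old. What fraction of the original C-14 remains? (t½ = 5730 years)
N/N₀ = (1/2)^(t/t½) = 0.1224 = 12.2%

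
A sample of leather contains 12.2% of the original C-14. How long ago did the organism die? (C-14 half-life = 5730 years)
Age = t½ × log₂(1/ratio) = 17390 years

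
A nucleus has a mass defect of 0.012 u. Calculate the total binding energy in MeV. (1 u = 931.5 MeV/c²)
B.E. = Δm × 931.5 = 11.18 MeV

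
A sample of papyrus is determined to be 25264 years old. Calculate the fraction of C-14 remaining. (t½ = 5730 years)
N/N₀ = (1/2)^(t/t½) = 0.04707 = 4.71%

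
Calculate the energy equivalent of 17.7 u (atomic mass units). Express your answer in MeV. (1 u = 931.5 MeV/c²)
E = mc² = 16490 MeV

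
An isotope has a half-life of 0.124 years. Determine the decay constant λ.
λ = ln(2)/t½ = 5.59 year⁻¹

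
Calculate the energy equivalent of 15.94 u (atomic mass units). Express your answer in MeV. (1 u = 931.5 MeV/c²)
E = mc² = 14850 MeV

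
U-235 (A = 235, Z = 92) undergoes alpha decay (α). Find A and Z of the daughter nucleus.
Daughter: A = 231, Z = 90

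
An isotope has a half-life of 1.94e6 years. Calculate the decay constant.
λ = ln(2)/t½ = 3.573e-7 year⁻¹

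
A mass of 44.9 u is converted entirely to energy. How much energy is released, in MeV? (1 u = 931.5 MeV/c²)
E = mc² = 41820 MeV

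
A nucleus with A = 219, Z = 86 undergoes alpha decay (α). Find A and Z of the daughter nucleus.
Daughter: A = 215, Z = 84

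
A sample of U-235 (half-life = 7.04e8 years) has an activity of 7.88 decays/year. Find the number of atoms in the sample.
N = A/λ = 8.003e9 atoms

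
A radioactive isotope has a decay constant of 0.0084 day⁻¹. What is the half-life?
t½ = ln(2)/λ = 82.52 days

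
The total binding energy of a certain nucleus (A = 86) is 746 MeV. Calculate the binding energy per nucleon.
B.E./A = 746/86 = 8.674 MeV/nucleon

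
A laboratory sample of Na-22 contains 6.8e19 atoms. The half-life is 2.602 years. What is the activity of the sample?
A = λN = 1.811e19 decays/year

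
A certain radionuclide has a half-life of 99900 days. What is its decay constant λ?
λ = ln(2)/t½ = 6.938e-6 day⁻¹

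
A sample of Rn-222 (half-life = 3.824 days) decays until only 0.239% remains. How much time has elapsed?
t = t½ × log₂(N₀/N) = 33.3 days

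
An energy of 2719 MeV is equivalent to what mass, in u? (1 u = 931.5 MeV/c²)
m = E/c² = 2.919 u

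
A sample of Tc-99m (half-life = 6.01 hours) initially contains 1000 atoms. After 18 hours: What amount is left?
N = N₀(1/2)^(t/t½) = 125.4 atoms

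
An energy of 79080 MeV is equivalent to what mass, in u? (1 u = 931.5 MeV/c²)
m = E/c² = 84.9 u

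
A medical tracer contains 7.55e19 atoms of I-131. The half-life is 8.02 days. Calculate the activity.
A = λN = 6.525e18 decays/day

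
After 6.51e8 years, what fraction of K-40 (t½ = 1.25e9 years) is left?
N/N₀ = (1/2)^(t/t½) = 0.697 = 69.7%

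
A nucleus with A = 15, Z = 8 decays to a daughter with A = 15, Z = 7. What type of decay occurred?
ΔA = 0, ΔZ = -1 ⇒ beta-plus decay (β⁺) or electron capture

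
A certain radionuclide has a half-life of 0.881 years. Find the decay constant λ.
λ = ln(2)/t½ = 0.7868 year⁻¹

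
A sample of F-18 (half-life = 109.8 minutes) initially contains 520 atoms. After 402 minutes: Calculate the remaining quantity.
N = N₀(1/2)^(t/t½) = 41.1 atoms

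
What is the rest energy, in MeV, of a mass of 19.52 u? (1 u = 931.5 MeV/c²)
E = mc² = 18180 MeV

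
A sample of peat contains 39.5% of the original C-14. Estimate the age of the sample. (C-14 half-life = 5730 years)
Age = t½ × log₂(1/ratio) = 7679 years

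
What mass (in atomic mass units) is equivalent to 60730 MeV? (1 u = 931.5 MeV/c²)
m = E/c² = 65.2 u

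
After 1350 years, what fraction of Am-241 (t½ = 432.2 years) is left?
N/N₀ = (1/2)^(t/t½) = 0.1147 = 11.5%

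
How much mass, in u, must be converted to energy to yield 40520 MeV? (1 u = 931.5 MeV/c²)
m = E/c² = 43.5 u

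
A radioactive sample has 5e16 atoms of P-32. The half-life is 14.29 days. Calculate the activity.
A = λN = 2.425e15 decays/day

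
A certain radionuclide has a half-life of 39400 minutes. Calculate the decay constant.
λ = ln(2)/t½ = 1.759e-5 minute⁻¹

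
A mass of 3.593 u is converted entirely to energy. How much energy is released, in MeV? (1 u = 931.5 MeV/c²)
E = mc² = 3347 MeV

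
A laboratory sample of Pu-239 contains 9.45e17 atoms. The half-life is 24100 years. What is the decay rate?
A = λN = 2.718e13 decays/year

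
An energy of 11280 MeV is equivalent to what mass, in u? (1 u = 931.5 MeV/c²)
m = E/c² = 12.11 u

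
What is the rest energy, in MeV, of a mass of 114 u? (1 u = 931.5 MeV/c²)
E = mc² = 1.062e5 MeV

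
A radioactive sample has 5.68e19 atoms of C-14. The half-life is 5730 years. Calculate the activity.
A = λN = 6.871e15 decays/year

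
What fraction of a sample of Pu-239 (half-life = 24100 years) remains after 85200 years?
N/N₀ = (1/2)^(t/t½) = 0.08625 = 8.63%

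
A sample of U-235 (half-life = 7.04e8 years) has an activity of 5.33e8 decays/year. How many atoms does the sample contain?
N = A/λ = 5.413e17 atoms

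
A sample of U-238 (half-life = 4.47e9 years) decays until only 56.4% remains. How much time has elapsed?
t = t½ × log₂(N₀/N) = 3.693e9 years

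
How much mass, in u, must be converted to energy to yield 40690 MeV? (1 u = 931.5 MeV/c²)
m = E/c² = 43.68 u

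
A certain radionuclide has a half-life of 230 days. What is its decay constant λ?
λ = ln(2)/t½ = 0.003014 day⁻¹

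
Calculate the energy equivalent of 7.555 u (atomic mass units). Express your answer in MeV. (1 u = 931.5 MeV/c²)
E = mc² = 7037 MeV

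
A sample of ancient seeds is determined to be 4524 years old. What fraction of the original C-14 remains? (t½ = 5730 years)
N/N₀ = (1/2)^(t/t½) = 0.5785 = 57.9%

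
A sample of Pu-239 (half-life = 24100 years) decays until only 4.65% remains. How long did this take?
t = t½ × log₂(N₀/N) = 1.067e5 years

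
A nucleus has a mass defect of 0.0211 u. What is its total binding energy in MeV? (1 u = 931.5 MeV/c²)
B.E. = Δm × 931.5 = 19.65 MeV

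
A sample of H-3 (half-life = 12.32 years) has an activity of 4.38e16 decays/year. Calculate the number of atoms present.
N = A/λ = 7.785e17 atoms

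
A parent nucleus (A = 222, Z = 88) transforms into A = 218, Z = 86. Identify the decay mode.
ΔA = -4, ΔZ = -2 ⇒ alpha decay (α)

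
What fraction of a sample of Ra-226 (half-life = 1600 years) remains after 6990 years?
N/N₀ = (1/2)^(t/t½) = 0.0484 = 4.84%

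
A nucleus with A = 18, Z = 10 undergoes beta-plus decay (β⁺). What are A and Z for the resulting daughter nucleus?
Daughter: A = 18, Z = 9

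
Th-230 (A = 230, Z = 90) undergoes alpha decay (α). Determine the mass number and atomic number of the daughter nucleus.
Daughter: A = 226, Z = 88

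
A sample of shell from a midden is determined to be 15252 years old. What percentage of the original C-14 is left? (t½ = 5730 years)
N/N₀ = (1/2)^(t/t½) = 0.158 = 15.8%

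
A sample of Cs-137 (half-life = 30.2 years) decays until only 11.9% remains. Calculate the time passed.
t = t½ × log₂(N₀/N) = 92.74 years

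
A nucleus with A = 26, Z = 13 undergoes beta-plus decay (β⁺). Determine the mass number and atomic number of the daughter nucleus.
Daughter: A = 26, Z = 12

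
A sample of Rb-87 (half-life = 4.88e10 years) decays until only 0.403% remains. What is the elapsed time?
t = t½ × log₂(N₀/N) = 3.882e11 years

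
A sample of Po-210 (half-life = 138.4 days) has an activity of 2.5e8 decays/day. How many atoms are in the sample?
N = A/λ = 4.992e10 atoms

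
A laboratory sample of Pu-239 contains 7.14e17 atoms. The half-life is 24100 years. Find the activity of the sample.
A = λN = 2.054e13 decays/year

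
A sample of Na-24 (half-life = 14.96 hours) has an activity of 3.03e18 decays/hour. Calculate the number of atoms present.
N = A/λ = 6.54e19 atoms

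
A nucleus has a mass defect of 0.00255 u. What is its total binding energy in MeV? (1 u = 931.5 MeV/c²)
B.E. = Δm × 931.5 = 2.375 MeV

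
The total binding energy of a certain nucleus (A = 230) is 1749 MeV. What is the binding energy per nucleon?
B.E./A = 1749/230 = 7.604 MeV/nucleon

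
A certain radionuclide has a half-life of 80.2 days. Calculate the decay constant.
λ = ln(2)/t½ = 0.008643 day⁻¹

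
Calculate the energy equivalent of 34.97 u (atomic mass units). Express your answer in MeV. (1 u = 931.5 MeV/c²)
E = mc² = 32570 MeV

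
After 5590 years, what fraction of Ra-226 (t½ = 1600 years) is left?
N/N₀ = (1/2)^(t/t½) = 0.08877 = 8.88%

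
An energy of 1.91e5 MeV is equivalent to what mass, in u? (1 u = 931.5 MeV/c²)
m = E/c² = 205 u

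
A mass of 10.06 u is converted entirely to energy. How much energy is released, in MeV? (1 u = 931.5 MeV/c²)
E = mc² = 9371 MeV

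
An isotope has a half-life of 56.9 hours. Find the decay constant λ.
λ = ln(2)/t½ = 0.01218 hour⁻¹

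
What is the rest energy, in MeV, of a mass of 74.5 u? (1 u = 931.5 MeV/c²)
E = mc² = 69400 MeV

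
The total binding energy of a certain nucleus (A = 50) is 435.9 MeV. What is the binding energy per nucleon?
B.E./A = 435.9/50 = 8.718 MeV/nucleon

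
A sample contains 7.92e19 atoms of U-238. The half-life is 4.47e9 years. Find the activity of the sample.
A = λN = 1.228e10 decays/year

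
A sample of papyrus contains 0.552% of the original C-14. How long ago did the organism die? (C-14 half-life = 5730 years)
Age = t½ × log₂(1/ratio) = 42980 years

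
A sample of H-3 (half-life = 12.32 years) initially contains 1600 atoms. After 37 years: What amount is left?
N = N₀(1/2)^(t/t½) = 199.6 atoms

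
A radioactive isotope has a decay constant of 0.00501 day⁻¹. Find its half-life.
t½ = ln(2)/λ = 138.4 days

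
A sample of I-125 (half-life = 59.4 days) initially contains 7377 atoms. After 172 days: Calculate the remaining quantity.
N = N₀(1/2)^(t/t½) = 991.3 atoms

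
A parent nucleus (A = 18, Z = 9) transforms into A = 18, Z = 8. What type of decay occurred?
ΔA = 0, ΔZ = -1 ⇒ beta-plus decay (β⁺) or electron capture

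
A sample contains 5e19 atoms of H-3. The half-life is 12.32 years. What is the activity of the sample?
A = λN = 2.813e18 decays/year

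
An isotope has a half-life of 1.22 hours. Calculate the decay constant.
λ = ln(2)/t½ = 0.5682 hour⁻¹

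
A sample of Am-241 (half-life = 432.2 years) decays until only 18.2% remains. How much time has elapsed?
t = t½ × log₂(N₀/N) = 1062 years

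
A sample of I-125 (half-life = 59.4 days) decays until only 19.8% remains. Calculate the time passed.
t = t½ × log₂(N₀/N) = 138.8 days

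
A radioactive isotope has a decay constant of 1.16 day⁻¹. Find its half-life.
t½ = ln(2)/λ = 0.5975 days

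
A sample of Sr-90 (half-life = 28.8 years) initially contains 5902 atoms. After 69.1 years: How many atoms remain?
N = N₀(1/2)^(t/t½) = 1119 atoms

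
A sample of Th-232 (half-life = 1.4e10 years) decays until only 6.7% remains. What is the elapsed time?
t = t½ × log₂(N₀/N) = 5.46e10 years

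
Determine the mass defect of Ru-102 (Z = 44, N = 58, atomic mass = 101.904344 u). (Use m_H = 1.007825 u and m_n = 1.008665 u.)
Δm = Z·m_H + N·m_n − M = 0.9425 u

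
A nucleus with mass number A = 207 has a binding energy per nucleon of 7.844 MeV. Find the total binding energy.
B.E. = 7.844 × 207 = 1624 MeV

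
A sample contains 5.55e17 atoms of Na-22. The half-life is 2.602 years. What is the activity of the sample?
A = λN = 1.478e17 decays/year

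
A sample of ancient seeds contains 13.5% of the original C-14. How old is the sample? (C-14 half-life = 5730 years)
Age = t½ × log₂(1/ratio) = 16550 years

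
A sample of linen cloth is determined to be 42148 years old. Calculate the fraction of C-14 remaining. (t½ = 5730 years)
N/N₀ = (1/2)^(t/t½) = 0.006106 = 0.611%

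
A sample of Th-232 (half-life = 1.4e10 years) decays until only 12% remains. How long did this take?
t = t½ × log₂(N₀/N) = 4.282e10 years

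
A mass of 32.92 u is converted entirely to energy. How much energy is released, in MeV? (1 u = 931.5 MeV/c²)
E = mc² = 30660 MeV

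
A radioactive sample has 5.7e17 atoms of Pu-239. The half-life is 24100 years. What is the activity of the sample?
A = λN = 1.639e13 decays/year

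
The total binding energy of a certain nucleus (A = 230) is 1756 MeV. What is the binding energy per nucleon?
B.E./A = 1756/230 = 7.635 MeV/nucleon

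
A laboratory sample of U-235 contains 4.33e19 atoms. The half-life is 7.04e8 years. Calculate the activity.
A = λN = 4.263e10 decays/year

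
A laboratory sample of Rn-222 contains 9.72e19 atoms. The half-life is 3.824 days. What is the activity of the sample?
A = λN = 1.762e19 decays/day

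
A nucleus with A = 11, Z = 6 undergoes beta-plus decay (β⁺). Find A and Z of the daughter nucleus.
Daughter: A = 11, Z = 5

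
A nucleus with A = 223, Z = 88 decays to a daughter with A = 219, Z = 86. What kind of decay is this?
ΔA = -4, ΔZ = -2 ⇒ alpha decay (α)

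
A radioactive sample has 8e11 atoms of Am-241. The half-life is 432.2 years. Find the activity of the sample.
A = λN = 1.283e9 decays/year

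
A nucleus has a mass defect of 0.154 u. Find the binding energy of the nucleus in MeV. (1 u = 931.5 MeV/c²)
B.E. = Δm × 931.5 = 143.5 MeV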